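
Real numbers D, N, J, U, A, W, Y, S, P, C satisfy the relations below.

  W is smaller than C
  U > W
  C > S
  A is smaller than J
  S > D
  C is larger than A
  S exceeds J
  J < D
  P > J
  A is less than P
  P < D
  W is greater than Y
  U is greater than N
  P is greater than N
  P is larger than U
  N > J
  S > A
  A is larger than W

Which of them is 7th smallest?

Chaining the given pairs: Y < W < A < J < N < U < P < D < S < C.
The 7th smallest is P.

P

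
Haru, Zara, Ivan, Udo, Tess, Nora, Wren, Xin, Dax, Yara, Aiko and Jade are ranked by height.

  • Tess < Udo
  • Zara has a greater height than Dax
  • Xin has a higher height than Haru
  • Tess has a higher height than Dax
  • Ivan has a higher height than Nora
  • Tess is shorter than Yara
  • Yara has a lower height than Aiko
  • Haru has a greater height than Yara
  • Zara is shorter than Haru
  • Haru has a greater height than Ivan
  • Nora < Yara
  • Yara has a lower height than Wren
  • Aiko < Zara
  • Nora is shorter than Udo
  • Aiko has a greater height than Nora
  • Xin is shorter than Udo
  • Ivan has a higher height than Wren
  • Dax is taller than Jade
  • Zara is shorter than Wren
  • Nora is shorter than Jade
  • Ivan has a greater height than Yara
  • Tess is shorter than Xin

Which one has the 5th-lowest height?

Yara

The consecutive relations fix a unique order: Nora < Jade < Dax < Tess < Yara < Aiko < Zara < Wren < Ivan < Haru < Xin < Udo.
Counting 5 from the smallest end gives Yara.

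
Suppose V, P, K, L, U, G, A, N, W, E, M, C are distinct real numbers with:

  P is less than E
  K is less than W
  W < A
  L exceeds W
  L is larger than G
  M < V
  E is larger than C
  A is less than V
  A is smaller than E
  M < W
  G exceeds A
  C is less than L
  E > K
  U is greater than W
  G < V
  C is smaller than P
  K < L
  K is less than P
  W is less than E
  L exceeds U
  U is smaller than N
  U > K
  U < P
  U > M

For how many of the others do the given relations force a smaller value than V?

Directly below V: M, A, G.
One step further: W (4 so far).
One step further: K (5 so far).
Nothing else is reachable below V; 5 in all.

5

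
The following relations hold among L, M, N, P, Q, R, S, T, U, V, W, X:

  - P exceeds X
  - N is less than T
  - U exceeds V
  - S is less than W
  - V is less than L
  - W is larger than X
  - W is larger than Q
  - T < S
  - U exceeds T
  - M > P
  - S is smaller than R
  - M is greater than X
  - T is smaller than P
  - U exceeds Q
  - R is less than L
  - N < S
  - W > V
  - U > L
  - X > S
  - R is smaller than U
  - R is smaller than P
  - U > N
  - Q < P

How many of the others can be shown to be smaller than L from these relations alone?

5

The elements the relations force below L are N, T, S, V, R — no chain reaches any other.
That is 5.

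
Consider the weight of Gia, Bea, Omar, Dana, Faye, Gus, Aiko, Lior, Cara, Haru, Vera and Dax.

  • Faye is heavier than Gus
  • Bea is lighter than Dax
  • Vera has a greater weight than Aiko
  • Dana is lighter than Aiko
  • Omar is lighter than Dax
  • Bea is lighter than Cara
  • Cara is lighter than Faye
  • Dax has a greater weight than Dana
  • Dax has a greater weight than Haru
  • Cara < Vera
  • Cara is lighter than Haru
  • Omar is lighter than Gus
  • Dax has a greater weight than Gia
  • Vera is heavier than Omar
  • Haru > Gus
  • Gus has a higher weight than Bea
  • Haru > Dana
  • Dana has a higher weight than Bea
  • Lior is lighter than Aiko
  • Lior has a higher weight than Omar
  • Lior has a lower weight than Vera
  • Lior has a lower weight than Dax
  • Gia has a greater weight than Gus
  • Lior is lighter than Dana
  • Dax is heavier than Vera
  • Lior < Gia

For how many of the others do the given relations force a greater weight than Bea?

From Bea the given relations immediately reach Dana, Gus, Cara, Dax.
From those, Aiko, Gia, Haru, Vera, Faye — 9 in total.
Nothing else is reachable above Bea; 9 in all.

9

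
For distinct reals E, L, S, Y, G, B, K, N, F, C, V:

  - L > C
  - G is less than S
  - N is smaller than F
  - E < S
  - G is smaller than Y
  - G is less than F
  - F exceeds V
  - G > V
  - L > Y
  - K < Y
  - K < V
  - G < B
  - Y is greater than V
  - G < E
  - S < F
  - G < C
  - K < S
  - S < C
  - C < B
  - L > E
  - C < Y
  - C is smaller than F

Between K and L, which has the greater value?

L

K < V < G < E < S < C < Y < L, by transitivity through V, G, E, S, C, Y.
So K < L; L is the larger of the two.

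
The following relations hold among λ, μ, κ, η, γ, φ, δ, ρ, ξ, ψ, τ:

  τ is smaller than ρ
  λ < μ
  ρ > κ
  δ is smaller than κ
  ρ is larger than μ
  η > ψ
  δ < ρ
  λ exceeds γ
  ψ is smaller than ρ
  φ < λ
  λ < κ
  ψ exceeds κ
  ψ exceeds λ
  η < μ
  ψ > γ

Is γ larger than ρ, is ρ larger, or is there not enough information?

ρ

γ < λ and λ < ψ give γ < ψ.
Then ψ < η extends the chain to η.
With η < μ: γ < λ < ψ < η < μ.
Then μ < ρ extends the chain to ρ.
So ρ is larger.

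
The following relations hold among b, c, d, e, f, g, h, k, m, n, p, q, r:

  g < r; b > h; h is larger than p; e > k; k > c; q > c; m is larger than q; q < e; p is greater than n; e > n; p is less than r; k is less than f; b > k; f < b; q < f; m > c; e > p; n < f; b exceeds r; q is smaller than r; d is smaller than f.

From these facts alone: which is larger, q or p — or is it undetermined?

Following every chain through q: above q we get f, r, m, b, e; below q we get c.
p is not reached, and no chain runs the other way from p to q.
So the given relations leave the order of q and p undetermined.

undetermined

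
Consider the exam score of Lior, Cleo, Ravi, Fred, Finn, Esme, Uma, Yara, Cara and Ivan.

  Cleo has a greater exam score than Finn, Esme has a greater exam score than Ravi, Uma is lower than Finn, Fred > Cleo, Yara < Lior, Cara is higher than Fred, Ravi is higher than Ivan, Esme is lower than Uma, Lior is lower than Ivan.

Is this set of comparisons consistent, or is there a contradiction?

consistent

Every relation is compatible with Yara < Lior < Ivan < Ravi < Esme < Uma < Finn < Cleo < Fred < Cara; the set is consistent.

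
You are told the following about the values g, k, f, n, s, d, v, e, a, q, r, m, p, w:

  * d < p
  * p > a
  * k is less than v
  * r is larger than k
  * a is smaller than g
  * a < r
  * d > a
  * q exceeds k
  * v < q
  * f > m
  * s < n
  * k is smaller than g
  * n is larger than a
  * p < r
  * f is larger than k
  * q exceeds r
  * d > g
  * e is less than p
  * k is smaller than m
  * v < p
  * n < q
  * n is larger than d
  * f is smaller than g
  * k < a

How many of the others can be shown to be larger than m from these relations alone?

The elements the relations force above m are f, g, d, n, p, r, q — no chain reaches any other.
That is 7.

7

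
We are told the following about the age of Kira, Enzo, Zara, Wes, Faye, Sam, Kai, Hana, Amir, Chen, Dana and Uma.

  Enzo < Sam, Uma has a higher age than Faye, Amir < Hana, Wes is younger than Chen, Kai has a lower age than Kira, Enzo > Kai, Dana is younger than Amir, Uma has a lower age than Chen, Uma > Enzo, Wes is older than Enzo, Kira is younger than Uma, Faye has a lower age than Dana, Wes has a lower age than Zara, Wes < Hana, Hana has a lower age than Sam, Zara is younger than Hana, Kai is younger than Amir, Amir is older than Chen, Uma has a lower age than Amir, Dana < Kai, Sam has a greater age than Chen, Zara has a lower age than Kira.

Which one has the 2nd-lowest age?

Dana

The consecutive relations fix a unique order: Faye < Dana < Kai < Enzo < Wes < Zara < Kira < Uma < Chen < Amir < Hana < Sam.
The 2nd smallest is Dana.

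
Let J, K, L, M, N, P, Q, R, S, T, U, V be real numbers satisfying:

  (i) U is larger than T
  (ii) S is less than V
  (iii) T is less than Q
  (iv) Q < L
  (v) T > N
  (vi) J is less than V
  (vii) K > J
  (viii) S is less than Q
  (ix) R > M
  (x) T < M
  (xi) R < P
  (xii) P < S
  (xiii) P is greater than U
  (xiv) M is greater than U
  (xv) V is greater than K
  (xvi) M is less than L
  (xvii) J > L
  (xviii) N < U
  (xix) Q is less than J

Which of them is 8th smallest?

Q

Chaining the given pairs: N < T < U < M < R < P < S < Q < L < J < K < V.
Counting 8 from the smallest end gives Q.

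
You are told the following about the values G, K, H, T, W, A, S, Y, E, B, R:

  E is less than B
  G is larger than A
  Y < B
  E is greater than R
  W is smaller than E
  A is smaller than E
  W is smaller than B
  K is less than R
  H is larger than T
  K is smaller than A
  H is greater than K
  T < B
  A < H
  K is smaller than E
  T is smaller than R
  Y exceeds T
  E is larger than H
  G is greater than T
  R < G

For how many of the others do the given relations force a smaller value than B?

Directly below B: T, Y, W, E.
One step further: K, A, H, R (8 so far).
No other element is forced below B by the given relations, so the count is 8.

8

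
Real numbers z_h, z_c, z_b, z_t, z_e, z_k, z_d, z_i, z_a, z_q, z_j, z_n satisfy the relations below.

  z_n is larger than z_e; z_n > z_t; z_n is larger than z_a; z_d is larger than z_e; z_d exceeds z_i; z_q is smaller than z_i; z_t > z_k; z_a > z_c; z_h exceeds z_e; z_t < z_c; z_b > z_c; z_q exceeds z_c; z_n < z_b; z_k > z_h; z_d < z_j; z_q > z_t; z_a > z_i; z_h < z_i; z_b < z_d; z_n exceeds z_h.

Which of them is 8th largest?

z_c

Piecing the relations together gives one ordering: z_e < z_h < z_k < z_t < z_c < z_q < z_i < z_a < z_n < z_b < z_d < z_j.
The 8th largest is z_c.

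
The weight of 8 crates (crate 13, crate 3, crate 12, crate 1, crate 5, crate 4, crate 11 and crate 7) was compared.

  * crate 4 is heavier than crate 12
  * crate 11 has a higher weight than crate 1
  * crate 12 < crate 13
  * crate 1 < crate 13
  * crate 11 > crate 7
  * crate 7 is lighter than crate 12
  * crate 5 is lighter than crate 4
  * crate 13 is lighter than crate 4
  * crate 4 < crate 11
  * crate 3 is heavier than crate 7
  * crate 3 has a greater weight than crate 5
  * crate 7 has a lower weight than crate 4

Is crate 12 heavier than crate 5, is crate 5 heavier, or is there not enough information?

Following every chain through crate 5: above crate 5 we get crate 4, crate 3, crate 11.
crate 12 is not reached, and no chain runs the other way from crate 12 to crate 5.
So the given relations leave the order of crate 5 and crate 12 undetermined.

undetermined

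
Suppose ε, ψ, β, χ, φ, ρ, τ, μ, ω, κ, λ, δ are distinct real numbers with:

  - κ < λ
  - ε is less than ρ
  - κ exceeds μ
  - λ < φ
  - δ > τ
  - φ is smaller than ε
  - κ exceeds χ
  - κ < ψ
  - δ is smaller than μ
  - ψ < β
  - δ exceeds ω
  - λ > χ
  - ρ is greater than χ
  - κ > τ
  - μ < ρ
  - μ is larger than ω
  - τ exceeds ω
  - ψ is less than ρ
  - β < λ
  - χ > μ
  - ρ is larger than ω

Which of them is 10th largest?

Chaining the given pairs: ω < τ < δ < μ < χ < κ < ψ < β < λ < φ < ε < ρ.
Counting 10 from the largest end gives δ.

δ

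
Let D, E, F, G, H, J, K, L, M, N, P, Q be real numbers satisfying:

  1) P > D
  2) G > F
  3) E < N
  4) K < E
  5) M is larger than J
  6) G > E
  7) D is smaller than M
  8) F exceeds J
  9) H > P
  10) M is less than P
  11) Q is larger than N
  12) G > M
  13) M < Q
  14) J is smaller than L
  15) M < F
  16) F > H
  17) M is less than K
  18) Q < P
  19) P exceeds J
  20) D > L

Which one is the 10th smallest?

Piecing the relations together gives one ordering: J < L < D < M < K < E < N < Q < P < H < F < G.
The 10th smallest is H.

H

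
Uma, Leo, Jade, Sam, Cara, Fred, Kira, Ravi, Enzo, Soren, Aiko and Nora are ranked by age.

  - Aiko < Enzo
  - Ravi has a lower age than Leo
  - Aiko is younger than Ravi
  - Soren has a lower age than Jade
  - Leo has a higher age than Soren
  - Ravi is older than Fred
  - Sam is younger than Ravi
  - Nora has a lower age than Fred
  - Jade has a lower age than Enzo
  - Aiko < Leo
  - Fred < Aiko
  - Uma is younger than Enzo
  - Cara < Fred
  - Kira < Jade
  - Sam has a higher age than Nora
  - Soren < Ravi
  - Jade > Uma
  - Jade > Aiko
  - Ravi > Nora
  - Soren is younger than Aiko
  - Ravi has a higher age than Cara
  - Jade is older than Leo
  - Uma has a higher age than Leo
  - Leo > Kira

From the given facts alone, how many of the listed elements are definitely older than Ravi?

From Ravi the given relations immediately reach Leo.
From those, Uma, Jade — 3 in total.
From those, Enzo — 4 in total.
Nothing else is reachable above Ravi; 4 in all.

4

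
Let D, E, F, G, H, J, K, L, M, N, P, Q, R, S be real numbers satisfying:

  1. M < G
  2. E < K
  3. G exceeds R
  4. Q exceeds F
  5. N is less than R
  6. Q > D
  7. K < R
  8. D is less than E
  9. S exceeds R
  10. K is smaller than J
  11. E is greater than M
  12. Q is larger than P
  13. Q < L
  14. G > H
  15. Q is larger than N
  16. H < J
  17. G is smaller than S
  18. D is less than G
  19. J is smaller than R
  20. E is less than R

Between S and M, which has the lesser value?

The relevant relations are M < E; E < K; K < J; J < R; R < G; G < S.
Chaining these gives M < E < K < J < R < G < S.
So M < S; M is the smaller of the two.

M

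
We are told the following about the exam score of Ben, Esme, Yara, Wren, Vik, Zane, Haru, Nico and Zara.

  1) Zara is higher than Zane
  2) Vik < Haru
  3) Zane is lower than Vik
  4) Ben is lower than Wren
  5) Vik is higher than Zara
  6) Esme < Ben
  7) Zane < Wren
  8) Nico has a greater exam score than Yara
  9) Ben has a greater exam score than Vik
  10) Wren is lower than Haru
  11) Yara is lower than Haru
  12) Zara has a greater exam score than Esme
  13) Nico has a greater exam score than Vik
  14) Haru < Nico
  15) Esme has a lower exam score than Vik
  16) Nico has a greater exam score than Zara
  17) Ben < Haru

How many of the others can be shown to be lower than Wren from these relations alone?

Directly below Wren: Zane, Ben.
One step further: Esme, Vik (4 so far).
One step further: Zara (5 so far).
No other element is forced below Wren by the given relations, so the count is 5.

5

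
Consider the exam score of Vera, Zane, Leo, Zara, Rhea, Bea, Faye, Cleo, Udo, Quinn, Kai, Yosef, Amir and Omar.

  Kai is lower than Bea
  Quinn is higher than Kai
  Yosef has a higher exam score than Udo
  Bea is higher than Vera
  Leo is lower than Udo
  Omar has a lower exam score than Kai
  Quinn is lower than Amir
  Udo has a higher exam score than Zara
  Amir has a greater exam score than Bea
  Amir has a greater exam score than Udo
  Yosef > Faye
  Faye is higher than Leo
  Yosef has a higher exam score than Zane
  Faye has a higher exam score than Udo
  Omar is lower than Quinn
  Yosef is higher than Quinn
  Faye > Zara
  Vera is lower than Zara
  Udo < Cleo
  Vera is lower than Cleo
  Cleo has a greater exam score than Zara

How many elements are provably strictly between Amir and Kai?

2

The relations place Kai below Amir. An element lies strictly between them when it is forced above Kai and also forced below Amir.
Above Kai: {Quinn, Yosef, Bea}. Below Amir: {Leo, Vera, Omar, Zara, Quinn, Udo, Bea}.
Intersection: {Quinn, Bea} — 2.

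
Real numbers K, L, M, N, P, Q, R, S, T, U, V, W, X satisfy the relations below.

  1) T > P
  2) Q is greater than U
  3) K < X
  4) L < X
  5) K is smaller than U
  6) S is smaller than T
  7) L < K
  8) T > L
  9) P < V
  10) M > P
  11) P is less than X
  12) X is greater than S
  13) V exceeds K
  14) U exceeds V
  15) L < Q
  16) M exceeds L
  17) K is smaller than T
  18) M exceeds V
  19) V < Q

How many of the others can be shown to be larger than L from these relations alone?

The elements the relations force above L are K, V, U, M, T, X, Q — no chain reaches any other.
That is 7.

7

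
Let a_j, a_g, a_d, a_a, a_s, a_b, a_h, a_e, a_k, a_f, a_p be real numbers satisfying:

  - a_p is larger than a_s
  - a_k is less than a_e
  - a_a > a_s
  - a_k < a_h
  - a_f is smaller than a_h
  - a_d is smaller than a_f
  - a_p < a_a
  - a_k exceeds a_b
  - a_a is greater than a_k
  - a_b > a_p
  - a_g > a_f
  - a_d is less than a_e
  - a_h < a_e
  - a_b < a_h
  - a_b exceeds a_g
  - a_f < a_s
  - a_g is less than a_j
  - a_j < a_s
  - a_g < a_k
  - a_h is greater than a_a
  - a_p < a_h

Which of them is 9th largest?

Piecing the relations together gives one ordering: a_d < a_f < a_g < a_j < a_s < a_p < a_b < a_k < a_a < a_h < a_e.
Counting 9 from the largest end gives a_g.

a_g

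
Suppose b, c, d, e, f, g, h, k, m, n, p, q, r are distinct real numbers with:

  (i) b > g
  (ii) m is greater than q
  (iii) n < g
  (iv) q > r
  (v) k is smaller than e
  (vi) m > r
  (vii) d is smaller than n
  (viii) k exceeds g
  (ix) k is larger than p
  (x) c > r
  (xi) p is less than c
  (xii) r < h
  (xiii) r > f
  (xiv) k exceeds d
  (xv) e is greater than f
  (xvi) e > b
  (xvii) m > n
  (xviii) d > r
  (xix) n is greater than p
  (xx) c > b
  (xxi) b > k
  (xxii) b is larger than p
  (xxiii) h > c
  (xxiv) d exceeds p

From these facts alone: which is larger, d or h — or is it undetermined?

h

d < n and n < g give d < g.
With g < k: d < n < g < k.
With k < b: d < n < g < k < b.
With b < c: d < n < g < k < b < c.
With c < h: d < n < g < k < b < c < h.
So h is larger.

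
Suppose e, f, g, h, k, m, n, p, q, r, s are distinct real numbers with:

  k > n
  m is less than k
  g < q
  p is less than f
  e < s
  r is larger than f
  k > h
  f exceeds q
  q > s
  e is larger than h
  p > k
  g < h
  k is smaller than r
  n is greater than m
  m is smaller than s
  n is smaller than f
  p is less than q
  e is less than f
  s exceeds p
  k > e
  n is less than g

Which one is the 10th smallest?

f

Piecing the relations together gives one ordering: m < n < g < h < e < k < p < s < q < f < r.
Counting 10 from the smallest end gives f.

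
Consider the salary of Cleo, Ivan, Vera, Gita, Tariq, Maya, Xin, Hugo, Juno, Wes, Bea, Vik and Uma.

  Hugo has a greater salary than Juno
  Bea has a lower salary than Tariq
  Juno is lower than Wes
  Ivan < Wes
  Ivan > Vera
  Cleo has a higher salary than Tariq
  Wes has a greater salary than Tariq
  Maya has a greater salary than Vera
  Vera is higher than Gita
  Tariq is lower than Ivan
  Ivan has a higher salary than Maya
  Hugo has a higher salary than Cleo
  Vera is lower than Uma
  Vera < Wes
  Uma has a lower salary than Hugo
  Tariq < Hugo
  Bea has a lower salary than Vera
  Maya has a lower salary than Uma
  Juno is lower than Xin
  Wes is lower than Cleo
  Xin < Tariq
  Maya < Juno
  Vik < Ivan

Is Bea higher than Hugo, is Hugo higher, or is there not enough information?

Bea < Vera < Maya < Juno < Xin < Tariq < Ivan < Wes < Cleo < Hugo, by transitivity through Vera, Maya, Juno, Xin, Tariq, Ivan, Wes, Cleo.
So Hugo is higher.

Hugo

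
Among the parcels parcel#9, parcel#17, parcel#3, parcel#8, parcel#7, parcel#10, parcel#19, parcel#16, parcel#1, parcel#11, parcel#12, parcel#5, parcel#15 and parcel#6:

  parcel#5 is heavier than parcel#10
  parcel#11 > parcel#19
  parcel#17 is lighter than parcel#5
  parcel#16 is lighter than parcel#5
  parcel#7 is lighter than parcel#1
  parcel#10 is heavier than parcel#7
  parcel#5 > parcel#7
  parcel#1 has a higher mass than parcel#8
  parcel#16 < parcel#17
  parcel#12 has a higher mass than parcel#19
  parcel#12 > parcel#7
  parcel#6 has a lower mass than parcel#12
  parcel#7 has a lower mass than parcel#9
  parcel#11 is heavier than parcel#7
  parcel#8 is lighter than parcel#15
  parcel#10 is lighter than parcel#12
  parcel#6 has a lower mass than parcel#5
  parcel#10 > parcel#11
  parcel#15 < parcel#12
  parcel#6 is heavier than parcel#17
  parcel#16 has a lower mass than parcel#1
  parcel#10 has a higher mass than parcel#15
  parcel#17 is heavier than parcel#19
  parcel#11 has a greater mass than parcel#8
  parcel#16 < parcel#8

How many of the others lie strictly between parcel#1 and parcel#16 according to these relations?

The relations place parcel#16 below parcel#1. An element lies strictly between them when it is forced above parcel#16 and also forced below parcel#1.
Above parcel#16: {parcel#8, parcel#17, parcel#11, parcel#15, parcel#10, parcel#6, parcel#12, parcel#5}. Below parcel#1: {parcel#8, parcel#7}.
Intersection: {parcel#8} — 1.

1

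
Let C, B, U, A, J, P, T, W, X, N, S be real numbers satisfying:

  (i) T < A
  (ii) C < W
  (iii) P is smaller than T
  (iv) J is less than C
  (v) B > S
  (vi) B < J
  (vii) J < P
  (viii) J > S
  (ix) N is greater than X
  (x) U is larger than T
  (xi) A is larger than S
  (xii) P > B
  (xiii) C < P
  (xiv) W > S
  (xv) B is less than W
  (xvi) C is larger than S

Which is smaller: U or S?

Chaining the given relations: S < B < J < C < P < T < U.
So S < U; S is the smaller of the two.

S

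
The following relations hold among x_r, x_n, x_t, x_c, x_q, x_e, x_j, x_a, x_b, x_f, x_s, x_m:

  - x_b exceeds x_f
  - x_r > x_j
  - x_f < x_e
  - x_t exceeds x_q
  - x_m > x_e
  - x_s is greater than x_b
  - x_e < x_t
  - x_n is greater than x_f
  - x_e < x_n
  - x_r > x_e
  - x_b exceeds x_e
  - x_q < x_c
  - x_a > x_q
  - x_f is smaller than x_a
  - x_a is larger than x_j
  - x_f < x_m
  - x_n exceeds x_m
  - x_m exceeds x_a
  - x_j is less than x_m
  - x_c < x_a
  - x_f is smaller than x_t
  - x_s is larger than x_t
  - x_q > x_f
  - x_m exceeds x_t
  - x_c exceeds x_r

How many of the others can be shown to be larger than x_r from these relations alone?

The elements the relations force above x_r are x_c, x_a, x_m, x_n — no chain reaches any other.
That is 4.

4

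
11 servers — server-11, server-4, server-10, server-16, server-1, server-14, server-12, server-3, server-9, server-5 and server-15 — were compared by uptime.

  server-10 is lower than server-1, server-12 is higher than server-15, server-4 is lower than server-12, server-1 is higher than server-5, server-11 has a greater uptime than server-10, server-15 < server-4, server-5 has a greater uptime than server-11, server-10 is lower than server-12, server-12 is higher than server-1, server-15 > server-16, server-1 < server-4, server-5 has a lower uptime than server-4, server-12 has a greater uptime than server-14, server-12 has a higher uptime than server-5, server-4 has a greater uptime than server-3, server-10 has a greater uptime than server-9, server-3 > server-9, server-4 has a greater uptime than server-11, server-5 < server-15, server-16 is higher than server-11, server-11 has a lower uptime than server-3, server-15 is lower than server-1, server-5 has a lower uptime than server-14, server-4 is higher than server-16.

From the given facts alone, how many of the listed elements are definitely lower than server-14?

Directly below server-14: server-5.
One step further: server-11 (2 so far).
One step further: server-10 (3 so far).
One step further: server-9 (4 so far).
Nothing else is reachable below server-14; 4 in all.

4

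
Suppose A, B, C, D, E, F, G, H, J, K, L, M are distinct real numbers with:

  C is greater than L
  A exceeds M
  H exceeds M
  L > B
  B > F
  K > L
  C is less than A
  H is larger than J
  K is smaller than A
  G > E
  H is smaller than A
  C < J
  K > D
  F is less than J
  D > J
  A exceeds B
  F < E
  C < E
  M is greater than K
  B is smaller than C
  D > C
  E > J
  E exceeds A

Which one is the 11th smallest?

Chaining the given pairs: F < B < L < C < J < D < K < M < H < A < E < G.
Counting 11 from the smallest end gives E.

E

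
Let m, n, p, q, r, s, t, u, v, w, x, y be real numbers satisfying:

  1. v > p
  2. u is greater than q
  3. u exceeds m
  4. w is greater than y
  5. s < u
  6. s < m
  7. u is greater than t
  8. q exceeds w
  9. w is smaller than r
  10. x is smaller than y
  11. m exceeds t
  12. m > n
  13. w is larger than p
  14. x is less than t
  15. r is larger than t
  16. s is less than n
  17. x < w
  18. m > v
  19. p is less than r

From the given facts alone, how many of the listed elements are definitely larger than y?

From y the given relations immediately reach w.
From those, r, q — 3 in total.
From those, u — 4 in total.
No other element is forced above y by the given relations, so the count is 4.

4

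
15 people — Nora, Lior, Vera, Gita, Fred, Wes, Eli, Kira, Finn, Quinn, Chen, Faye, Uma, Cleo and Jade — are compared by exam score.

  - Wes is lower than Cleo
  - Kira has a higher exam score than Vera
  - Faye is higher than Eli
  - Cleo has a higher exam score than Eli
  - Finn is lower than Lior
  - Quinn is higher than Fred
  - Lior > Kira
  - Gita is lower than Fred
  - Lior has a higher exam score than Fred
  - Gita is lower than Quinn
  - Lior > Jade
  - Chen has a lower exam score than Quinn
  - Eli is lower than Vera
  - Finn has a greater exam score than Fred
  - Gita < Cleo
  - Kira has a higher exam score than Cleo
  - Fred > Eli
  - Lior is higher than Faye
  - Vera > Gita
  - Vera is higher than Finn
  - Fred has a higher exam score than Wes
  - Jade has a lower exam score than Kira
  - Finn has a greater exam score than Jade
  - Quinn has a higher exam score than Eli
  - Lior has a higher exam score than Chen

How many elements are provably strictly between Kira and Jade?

2

The relations place Jade below Kira. An element lies strictly between them when it is forced above Jade and also forced below Kira.
Above Jade: {Finn, Vera, Lior}. Below Kira: {Eli, Gita, Wes, Cleo, Fred, Finn, Vera}.
Intersection: {Finn, Vera} — 2.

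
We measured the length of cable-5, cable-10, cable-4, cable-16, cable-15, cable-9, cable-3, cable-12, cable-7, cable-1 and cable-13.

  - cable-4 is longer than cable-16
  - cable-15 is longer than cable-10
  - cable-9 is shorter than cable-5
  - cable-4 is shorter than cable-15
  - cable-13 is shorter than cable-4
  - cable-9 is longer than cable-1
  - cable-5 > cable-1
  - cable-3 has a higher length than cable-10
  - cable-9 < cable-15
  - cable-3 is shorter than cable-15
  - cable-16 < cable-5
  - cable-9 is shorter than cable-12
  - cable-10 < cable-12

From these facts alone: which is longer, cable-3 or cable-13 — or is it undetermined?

Following every chain through cable-13: above cable-13 we get cable-4, cable-15.
cable-3 is not reached, and no chain runs the other way from cable-3 to cable-13.
So the given relations leave the order of cable-13 and cable-3 undetermined.

undetermined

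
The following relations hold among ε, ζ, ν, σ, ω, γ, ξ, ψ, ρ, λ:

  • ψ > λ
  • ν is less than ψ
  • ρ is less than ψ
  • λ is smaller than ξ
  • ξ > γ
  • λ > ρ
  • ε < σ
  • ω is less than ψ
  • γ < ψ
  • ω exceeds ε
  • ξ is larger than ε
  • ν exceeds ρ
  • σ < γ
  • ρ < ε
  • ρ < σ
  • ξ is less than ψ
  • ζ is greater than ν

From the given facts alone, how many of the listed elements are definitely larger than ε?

The elements the relations force above ε are ω, σ, γ, ξ, ψ — no chain reaches any other.
That is 5.

5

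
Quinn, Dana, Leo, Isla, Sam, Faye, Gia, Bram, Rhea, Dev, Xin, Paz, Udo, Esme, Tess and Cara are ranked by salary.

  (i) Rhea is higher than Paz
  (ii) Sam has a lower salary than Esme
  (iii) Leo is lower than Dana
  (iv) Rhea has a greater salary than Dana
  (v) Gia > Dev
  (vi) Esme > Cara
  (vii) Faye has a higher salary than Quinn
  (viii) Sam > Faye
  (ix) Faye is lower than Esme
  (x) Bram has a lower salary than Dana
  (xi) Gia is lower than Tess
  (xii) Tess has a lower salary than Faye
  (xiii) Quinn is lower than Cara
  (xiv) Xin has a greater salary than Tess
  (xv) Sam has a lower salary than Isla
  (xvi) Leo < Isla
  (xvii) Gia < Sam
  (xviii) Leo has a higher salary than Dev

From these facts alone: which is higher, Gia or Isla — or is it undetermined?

Link the given pairs in sequence: Gia < Tess; Tess < Faye; Faye < Sam; Sam < Isla.
Chaining these gives Gia < Tess < Faye < Sam < Isla.
So Isla is higher.

Isla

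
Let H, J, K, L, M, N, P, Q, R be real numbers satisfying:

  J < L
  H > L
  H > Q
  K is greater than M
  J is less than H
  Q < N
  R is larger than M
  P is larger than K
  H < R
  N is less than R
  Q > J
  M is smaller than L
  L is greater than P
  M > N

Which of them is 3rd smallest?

Piecing the relations together gives one ordering: J < Q < N < M < K < P < L < H < R.
The 3rd smallest is N.

N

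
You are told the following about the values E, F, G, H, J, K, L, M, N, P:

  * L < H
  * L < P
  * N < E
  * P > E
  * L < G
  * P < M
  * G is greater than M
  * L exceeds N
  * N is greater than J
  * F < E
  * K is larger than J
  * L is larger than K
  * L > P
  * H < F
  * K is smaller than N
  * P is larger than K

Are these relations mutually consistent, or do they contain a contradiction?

inconsistent

We have P < L stated directly, yet also L < H < F < E < P by chaining the others — so L < P. Contradiction.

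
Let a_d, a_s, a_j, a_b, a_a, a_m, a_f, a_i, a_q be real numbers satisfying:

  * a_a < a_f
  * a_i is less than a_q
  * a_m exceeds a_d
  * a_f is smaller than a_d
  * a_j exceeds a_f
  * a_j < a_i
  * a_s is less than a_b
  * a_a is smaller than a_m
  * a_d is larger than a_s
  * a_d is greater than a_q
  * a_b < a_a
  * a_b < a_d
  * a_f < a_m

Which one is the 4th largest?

a_i

Piecing the relations together gives one ordering: a_s < a_b < a_a < a_f < a_j < a_i < a_q < a_d < a_m.
Counting 4 from the largest end gives a_i.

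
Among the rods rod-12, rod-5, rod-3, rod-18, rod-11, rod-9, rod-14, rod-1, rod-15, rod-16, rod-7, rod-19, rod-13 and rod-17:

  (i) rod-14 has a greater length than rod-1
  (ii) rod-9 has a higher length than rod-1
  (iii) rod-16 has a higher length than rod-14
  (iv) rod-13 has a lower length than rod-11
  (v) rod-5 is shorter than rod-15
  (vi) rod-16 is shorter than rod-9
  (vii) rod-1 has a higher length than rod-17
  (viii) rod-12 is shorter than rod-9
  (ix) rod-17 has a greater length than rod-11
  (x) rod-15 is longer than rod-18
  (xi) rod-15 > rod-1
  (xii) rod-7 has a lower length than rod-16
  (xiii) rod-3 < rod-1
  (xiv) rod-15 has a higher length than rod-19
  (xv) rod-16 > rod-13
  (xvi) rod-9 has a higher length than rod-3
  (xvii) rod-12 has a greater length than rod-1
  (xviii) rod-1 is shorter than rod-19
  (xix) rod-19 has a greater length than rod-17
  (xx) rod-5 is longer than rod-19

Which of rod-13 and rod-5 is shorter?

rod-13 < rod-11 and rod-11 < rod-17 give rod-13 < rod-17.
Then rod-17 < rod-1 extends the chain to rod-1.
Then rod-1 < rod-19 extends the chain to rod-19.
With rod-19 < rod-5: rod-13 < rod-11 < rod-17 < rod-1 < rod-19 < rod-5.
So rod-13 < rod-5; rod-13 is the shorter of the two.

rod-13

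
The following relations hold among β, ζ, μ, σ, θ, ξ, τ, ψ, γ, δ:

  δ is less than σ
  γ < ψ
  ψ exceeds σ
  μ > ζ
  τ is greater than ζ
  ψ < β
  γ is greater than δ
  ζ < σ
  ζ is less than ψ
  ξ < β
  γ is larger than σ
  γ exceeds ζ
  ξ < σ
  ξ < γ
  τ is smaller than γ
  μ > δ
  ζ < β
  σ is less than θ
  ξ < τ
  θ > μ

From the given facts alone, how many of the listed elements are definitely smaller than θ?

From θ the given relations immediately reach μ, σ.
From those, δ, ξ, ζ — 5 in total.
No other element is forced below θ by the given relations, so the count is 5.

5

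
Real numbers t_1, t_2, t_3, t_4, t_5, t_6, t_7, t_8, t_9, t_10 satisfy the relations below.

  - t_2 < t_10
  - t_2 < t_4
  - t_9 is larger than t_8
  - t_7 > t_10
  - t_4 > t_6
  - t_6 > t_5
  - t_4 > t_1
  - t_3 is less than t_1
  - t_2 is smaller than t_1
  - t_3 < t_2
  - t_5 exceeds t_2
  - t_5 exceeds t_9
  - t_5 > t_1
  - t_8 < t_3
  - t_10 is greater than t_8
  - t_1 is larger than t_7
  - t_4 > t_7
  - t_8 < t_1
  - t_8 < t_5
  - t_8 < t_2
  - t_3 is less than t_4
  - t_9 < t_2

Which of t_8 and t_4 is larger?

Following the relations from t_8: t_8 < t_9 < t_2 < t_10 < t_7 < t_1 < t_5 < t_6 < t_4.
So t_8 < t_4; t_4 is the larger of the two.

t_4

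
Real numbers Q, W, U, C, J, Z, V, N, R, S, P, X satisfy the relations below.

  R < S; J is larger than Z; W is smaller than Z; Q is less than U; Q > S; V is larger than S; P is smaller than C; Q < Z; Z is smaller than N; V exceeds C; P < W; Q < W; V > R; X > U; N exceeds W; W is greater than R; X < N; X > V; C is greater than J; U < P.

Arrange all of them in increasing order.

Nothing is placed below R, so it is least; from there R < S; S < Q; Q < U; U < P; P < W; W < Z; Z < J; J < C; C < V; V < X; X < N, each given directly.

R < S < Q < U < P < W < Z < J < C < V < X < N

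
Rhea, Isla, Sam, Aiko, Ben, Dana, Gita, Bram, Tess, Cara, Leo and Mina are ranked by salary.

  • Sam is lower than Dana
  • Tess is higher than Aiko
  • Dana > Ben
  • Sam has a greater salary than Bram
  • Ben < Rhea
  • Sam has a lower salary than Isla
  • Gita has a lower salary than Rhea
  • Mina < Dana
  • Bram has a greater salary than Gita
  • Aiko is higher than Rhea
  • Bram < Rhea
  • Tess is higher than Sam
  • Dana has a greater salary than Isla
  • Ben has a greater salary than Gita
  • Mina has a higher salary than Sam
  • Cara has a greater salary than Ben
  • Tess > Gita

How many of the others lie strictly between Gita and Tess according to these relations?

5

Chaining upward from Gita reaches: Ben, Bram, Rhea, Aiko, Cara, Sam, Isla, Mina, Dana.
Chaining downward from Tess reaches: Ben, Bram, Rhea, Aiko, Sam.
Strictly between Gita and Tess are those in both lists: Ben, Bram, Rhea, Aiko, Sam — 5 elements.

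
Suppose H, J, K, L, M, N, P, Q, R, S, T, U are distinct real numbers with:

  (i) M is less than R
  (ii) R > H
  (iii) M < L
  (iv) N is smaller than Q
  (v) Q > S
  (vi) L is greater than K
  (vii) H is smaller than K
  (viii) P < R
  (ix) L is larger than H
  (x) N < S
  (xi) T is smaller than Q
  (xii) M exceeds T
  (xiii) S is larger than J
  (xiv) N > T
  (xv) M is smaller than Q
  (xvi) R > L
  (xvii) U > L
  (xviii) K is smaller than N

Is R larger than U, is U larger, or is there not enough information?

Following every chain through R: below R we get T, H, K, P, M, L.
U is not reached, and no chain runs the other way from U to R.
So the given relations leave the order of R and U undetermined.

undetermined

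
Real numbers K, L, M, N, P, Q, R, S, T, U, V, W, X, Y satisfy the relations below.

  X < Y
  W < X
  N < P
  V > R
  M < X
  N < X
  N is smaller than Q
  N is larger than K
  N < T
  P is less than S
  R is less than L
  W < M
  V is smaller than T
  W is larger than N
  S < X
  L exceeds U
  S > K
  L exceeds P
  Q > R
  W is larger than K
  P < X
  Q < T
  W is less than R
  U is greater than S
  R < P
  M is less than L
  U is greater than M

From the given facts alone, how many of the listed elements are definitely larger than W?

Directly above W: R, M, X.
One step further: V, Q, P, U, Y, L (9 so far).
One step further: S, T (11 so far).
Nothing else is reachable above W; 11 in all.

11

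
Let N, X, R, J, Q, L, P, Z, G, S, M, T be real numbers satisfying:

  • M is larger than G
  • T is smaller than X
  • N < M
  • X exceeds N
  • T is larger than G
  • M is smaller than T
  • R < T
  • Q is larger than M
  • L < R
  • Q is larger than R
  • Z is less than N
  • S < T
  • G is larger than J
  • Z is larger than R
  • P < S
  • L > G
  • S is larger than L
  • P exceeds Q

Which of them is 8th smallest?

Q

Chaining the given pairs: J < G < L < R < Z < N < M < Q < P < S < T < X.
Counting 8 from the smallest end gives Q.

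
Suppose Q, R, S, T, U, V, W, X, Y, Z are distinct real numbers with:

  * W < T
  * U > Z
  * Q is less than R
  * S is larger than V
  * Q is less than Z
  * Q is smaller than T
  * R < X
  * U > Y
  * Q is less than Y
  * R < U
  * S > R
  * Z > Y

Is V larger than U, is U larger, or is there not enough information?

Following every chain through U: below U we get Q, Y, R, Z.
V is not reached, and no chain runs the other way from V to U.
So the given relations leave the order of U and V undetermined.

undetermined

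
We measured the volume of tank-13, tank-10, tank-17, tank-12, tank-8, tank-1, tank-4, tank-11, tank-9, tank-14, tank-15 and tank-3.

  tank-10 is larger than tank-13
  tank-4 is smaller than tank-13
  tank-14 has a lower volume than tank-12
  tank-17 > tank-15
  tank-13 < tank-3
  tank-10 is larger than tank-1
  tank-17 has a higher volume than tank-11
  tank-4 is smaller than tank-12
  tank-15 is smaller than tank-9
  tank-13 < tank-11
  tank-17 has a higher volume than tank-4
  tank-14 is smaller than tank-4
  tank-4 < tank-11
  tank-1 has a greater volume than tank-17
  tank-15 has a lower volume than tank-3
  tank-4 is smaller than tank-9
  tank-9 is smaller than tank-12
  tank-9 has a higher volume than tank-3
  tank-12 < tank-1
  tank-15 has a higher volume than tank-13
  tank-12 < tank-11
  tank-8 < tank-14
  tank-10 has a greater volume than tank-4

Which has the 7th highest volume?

The consecutive relations fix a unique order: tank-8 < tank-14 < tank-4 < tank-13 < tank-15 < tank-3 < tank-9 < tank-12 < tank-11 < tank-17 < tank-1 < tank-10.
Counting 7 from the largest end gives tank-3.

tank-3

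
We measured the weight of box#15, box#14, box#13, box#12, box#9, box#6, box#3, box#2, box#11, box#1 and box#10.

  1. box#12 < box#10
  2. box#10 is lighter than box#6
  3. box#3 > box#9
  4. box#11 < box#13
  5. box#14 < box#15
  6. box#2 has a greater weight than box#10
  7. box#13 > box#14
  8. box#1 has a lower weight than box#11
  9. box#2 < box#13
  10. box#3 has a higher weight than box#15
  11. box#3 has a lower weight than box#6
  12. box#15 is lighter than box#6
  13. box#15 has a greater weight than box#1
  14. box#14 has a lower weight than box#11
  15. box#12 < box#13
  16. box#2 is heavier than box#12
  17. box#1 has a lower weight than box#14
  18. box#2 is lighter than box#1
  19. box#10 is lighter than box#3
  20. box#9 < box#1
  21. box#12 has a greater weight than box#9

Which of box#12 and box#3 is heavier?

box#3

box#12 < box#10 < box#2 < box#1 < box#14 < box#15 < box#3, by transitivity through box#10, box#2, box#1, box#14, box#15.
So box#12 < box#3; box#3 is the heavier of the two.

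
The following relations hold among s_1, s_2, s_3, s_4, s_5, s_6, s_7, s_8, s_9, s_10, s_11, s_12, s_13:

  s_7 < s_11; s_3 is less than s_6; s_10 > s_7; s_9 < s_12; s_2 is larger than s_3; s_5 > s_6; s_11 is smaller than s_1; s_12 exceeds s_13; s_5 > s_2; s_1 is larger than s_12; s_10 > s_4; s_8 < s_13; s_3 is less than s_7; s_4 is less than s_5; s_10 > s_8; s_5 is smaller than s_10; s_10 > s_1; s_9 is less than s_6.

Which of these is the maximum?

s_10

s_3 is not greatest since s_3 < s_7; s_7 is not greatest since s_7 < s_10; s_9 is not greatest since s_9 < s_12; s_8 is not greatest since s_8 < s_10; s_2 is not greatest since s_2 < s_5; s_13 is not greatest since s_13 < s_12; s_6 is not greatest since s_6 < s_5; s_12 is not greatest since s_12 < s_1; s_11 is not greatest since s_11 < s_1; s_4 is not greatest since s_4 < s_5; s_5 is not greatest since s_5 < s_10; s_1 is not greatest since s_1 < s_10.
Only s_10 has nothing above it, so s_10 is the maximum.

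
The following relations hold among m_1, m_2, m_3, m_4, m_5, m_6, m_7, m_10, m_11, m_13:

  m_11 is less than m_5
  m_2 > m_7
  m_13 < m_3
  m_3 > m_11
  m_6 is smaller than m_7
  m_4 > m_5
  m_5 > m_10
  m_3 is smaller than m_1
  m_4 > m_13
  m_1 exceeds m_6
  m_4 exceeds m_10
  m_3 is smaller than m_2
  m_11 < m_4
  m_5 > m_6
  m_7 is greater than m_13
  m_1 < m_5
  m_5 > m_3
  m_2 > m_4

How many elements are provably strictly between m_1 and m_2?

Chaining upward from m_1 reaches: m_5, m_4.
Chaining downward from m_2 reaches: m_11, m_13, m_3, m_6, m_10, m_5, m_7, m_4.
Strictly between m_1 and m_2 are those in both lists: m_5, m_4 — 2 elements.

2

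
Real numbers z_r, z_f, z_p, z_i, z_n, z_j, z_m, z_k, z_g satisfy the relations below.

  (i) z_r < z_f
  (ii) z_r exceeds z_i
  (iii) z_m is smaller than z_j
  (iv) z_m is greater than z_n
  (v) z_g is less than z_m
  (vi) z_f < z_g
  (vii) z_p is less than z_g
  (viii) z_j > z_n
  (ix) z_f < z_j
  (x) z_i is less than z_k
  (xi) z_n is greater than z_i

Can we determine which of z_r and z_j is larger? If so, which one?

Link the given pairs in sequence: z_r < z_f; z_f < z_g; z_g < z_m; z_m < z_j.
Chaining these gives z_r < z_f < z_g < z_m < z_j.
So z_j is larger.

z_j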